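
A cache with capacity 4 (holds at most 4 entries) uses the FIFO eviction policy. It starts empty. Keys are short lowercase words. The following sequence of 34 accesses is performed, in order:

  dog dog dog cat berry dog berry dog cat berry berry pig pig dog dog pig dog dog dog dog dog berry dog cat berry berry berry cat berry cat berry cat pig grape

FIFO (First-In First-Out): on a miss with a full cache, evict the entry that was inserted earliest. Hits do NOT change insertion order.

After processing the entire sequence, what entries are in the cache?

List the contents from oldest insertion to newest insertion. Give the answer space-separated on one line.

Answer: cat berry pig grape

Derivation:
FIFO simulation (capacity=4):
  1. access dog: MISS. Cache (old->new): [dog]
  2. access dog: HIT. Cache (old->new): [dog]
  3. access dog: HIT. Cache (old->new): [dog]
  4. access cat: MISS. Cache (old->new): [dog cat]
  5. access berry: MISS. Cache (old->new): [dog cat berry]
  6. access dog: HIT. Cache (old->new): [dog cat berry]
  7. access berry: HIT. Cache (old->new): [dog cat berry]
  8. access dog: HIT. Cache (old->new): [dog cat berry]
  9. access cat: HIT. Cache (old->new): [dog cat berry]
  10. access berry: HIT. Cache (old->new): [dog cat berry]
  11. access berry: HIT. Cache (old->new): [dog cat berry]
  12. access pig: MISS. Cache (old->new): [dog cat berry pig]
  13. access pig: HIT. Cache (old->new): [dog cat berry pig]
  14. access dog: HIT. Cache (old->new): [dog cat berry pig]
  15. access dog: HIT. Cache (old->new): [dog cat berry pig]
  16. access pig: HIT. Cache (old->new): [dog cat berry pig]
  17. access dog: HIT. Cache (old->new): [dog cat berry pig]
  18. access dog: HIT. Cache (old->new): [dog cat berry pig]
  19. access dog: HIT. Cache (old->new): [dog cat berry pig]
  20. access dog: HIT. Cache (old->new): [dog cat berry pig]
  21. access dog: HIT. Cache (old->new): [dog cat berry pig]
  22. access berry: HIT. Cache (old->new): [dog cat berry pig]
  23. access dog: HIT. Cache (old->new): [dog cat berry pig]
  24. access cat: HIT. Cache (old->new): [dog cat berry pig]
  25. access berry: HIT. Cache (old->new): [dog cat berry pig]
  26. access berry: HIT. Cache (old->new): [dog cat berry pig]
  27. access berry: HIT. Cache (old->new): [dog cat berry pig]
  28. access cat: HIT. Cache (old->new): [dog cat berry pig]
  29. access berry: HIT. Cache (old->new): [dog cat berry pig]
  30. access cat: HIT. Cache (old->new): [dog cat berry pig]
  31. access berry: HIT. Cache (old->new): [dog cat berry pig]
  32. access cat: HIT. Cache (old->new): [dog cat berry pig]
  33. access pig: HIT. Cache (old->new): [dog cat berry pig]
  34. access grape: MISS, evict dog. Cache (old->new): [cat berry pig grape]
Total: 29 hits, 5 misses, 1 evictions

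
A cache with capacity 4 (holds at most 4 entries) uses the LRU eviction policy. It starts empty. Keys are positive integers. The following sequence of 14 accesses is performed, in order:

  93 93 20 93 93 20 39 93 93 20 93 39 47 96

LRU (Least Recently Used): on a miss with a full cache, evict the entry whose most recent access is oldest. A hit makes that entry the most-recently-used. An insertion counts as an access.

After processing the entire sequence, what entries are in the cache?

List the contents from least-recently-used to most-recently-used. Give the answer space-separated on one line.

LRU simulation (capacity=4):
  1. access 93: MISS. Cache (LRU->MRU): [93]
  2. access 93: HIT. Cache (LRU->MRU): [93]
  3. access 20: MISS. Cache (LRU->MRU): [93 20]
  4. access 93: HIT. Cache (LRU->MRU): [20 93]
  5. access 93: HIT. Cache (LRU->MRU): [20 93]
  6. access 20: HIT. Cache (LRU->MRU): [93 20]
  7. access 39: MISS. Cache (LRU->MRU): [93 20 39]
  8. access 93: HIT. Cache (LRU->MRU): [20 39 93]
  9. access 93: HIT. Cache (LRU->MRU): [20 39 93]
  10. access 20: HIT. Cache (LRU->MRU): [39 93 20]
  11. access 93: HIT. Cache (LRU->MRU): [39 20 93]
  12. access 39: HIT. Cache (LRU->MRU): [20 93 39]
  13. access 47: MISS. Cache (LRU->MRU): [20 93 39 47]
  14. access 96: MISS, evict 20. Cache (LRU->MRU): [93 39 47 96]
Total: 9 hits, 5 misses, 1 evictions

Answer: 93 39 47 96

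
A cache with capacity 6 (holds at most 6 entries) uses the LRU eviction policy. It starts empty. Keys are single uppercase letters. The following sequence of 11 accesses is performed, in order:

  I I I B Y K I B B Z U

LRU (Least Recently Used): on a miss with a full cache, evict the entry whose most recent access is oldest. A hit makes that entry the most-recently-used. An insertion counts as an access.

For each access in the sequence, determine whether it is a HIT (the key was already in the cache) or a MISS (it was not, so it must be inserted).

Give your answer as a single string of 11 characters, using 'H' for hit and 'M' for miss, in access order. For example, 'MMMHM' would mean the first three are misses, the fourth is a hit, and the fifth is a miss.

LRU simulation (capacity=6):
  1. access I: MISS. Cache (LRU->MRU): [I]
  2. access I: HIT. Cache (LRU->MRU): [I]
  3. access I: HIT. Cache (LRU->MRU): [I]
  4. access B: MISS. Cache (LRU->MRU): [I B]
  5. access Y: MISS. Cache (LRU->MRU): [I B Y]
  6. access K: MISS. Cache (LRU->MRU): [I B Y K]
  7. access I: HIT. Cache (LRU->MRU): [B Y K I]
  8. access B: HIT. Cache (LRU->MRU): [Y K I B]
  9. access B: HIT. Cache (LRU->MRU): [Y K I B]
  10. access Z: MISS. Cache (LRU->MRU): [Y K I B Z]
  11. access U: MISS. Cache (LRU->MRU): [Y K I B Z U]
Total: 5 hits, 6 misses, 0 evictions

Answer: MHHMMMHHHMM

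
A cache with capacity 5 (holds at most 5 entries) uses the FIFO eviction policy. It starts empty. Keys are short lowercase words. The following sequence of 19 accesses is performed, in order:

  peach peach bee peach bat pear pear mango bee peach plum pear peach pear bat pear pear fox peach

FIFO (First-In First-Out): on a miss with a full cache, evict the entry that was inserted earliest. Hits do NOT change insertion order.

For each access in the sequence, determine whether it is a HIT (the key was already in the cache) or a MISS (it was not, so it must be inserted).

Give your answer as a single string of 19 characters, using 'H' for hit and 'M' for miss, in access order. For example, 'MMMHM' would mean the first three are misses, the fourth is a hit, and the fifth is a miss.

FIFO simulation (capacity=5):
  1. access peach: MISS. Cache (old->new): [peach]
  2. access peach: HIT. Cache (old->new): [peach]
  3. access bee: MISS. Cache (old->new): [peach bee]
  4. access peach: HIT. Cache (old->new): [peach bee]
  5. access bat: MISS. Cache (old->new): [peach bee bat]
  6. access pear: MISS. Cache (old->new): [peach bee bat pear]
  7. access pear: HIT. Cache (old->new): [peach bee bat pear]
  8. access mango: MISS. Cache (old->new): [peach bee bat pear mango]
  9. access bee: HIT. Cache (old->new): [peach bee bat pear mango]
  10. access peach: HIT. Cache (old->new): [peach bee bat pear mango]
  11. access plum: MISS, evict peach. Cache (old->new): [bee bat pear mango plum]
  12. access pear: HIT. Cache (old->new): [bee bat pear mango plum]
  13. access peach: MISS, evict bee. Cache (old->new): [bat pear mango plum peach]
  14. access pear: HIT. Cache (old->new): [bat pear mango plum peach]
  15. access bat: HIT. Cache (old->new): [bat pear mango plum peach]
  16. access pear: HIT. Cache (old->new): [bat pear mango plum peach]
  17. access pear: HIT. Cache (old->new): [bat pear mango plum peach]
  18. access fox: MISS, evict bat. Cache (old->new): [pear mango plum peach fox]
  19. access peach: HIT. Cache (old->new): [pear mango plum peach fox]
Total: 11 hits, 8 misses, 3 evictions

Answer: MHMHMMHMHHMHMHHHHMH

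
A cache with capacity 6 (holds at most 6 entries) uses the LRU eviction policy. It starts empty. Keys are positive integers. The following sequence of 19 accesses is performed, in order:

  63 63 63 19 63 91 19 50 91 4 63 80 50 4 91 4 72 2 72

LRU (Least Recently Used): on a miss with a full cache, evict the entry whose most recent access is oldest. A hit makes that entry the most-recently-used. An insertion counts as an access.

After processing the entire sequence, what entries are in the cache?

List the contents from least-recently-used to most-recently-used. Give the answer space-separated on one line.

LRU simulation (capacity=6):
  1. access 63: MISS. Cache (LRU->MRU): [63]
  2. access 63: HIT. Cache (LRU->MRU): [63]
  3. access 63: HIT. Cache (LRU->MRU): [63]
  4. access 19: MISS. Cache (LRU->MRU): [63 19]
  5. access 63: HIT. Cache (LRU->MRU): [19 63]
  6. access 91: MISS. Cache (LRU->MRU): [19 63 91]
  7. access 19: HIT. Cache (LRU->MRU): [63 91 19]
  8. access 50: MISS. Cache (LRU->MRU): [63 91 19 50]
  9. access 91: HIT. Cache (LRU->MRU): [63 19 50 91]
  10. access 4: MISS. Cache (LRU->MRU): [63 19 50 91 4]
  11. access 63: HIT. Cache (LRU->MRU): [19 50 91 4 63]
  12. access 80: MISS. Cache (LRU->MRU): [19 50 91 4 63 80]
  13. access 50: HIT. Cache (LRU->MRU): [19 91 4 63 80 50]
  14. access 4: HIT. Cache (LRU->MRU): [19 91 63 80 50 4]
  15. access 91: HIT. Cache (LRU->MRU): [19 63 80 50 4 91]
  16. access 4: HIT. Cache (LRU->MRU): [19 63 80 50 91 4]
  17. access 72: MISS, evict 19. Cache (LRU->MRU): [63 80 50 91 4 72]
  18. access 2: MISS, evict 63. Cache (LRU->MRU): [80 50 91 4 72 2]
  19. access 72: HIT. Cache (LRU->MRU): [80 50 91 4 2 72]
Total: 11 hits, 8 misses, 2 evictions

Answer: 80 50 91 4 2 72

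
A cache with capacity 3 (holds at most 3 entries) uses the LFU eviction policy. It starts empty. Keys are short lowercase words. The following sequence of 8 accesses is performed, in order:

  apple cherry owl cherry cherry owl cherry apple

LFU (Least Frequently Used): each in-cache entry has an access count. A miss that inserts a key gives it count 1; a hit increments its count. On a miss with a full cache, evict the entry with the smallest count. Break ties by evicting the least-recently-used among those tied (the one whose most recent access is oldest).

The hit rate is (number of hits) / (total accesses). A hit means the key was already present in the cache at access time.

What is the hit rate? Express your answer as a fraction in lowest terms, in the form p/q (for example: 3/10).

LFU simulation (capacity=3):
  1. access apple: MISS. Cache: [apple(c=1)]
  2. access cherry: MISS. Cache: [apple(c=1) cherry(c=1)]
  3. access owl: MISS. Cache: [apple(c=1) cherry(c=1) owl(c=1)]
  4. access cherry: HIT, count now 2. Cache: [apple(c=1) owl(c=1) cherry(c=2)]
  5. access cherry: HIT, count now 3. Cache: [apple(c=1) owl(c=1) cherry(c=3)]
  6. access owl: HIT, count now 2. Cache: [apple(c=1) owl(c=2) cherry(c=3)]
  7. access cherry: HIT, count now 4. Cache: [apple(c=1) owl(c=2) cherry(c=4)]
  8. access apple: HIT, count now 2. Cache: [owl(c=2) apple(c=2) cherry(c=4)]
Total: 5 hits, 3 misses, 0 evictions

Hit rate = 5/8

Answer: 5/8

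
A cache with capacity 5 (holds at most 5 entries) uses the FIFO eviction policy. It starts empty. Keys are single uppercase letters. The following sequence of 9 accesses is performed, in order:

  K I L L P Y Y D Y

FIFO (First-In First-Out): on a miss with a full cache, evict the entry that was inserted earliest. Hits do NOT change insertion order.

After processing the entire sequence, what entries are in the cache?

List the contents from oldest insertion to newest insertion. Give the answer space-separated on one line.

FIFO simulation (capacity=5):
  1. access K: MISS. Cache (old->new): [K]
  2. access I: MISS. Cache (old->new): [K I]
  3. access L: MISS. Cache (old->new): [K I L]
  4. access L: HIT. Cache (old->new): [K I L]
  5. access P: MISS. Cache (old->new): [K I L P]
  6. access Y: MISS. Cache (old->new): [K I L P Y]
  7. access Y: HIT. Cache (old->new): [K I L P Y]
  8. access D: MISS, evict K. Cache (old->new): [I L P Y D]
  9. access Y: HIT. Cache (old->new): [I L P Y D]
Total: 3 hits, 6 misses, 1 evictions

Answer: I L P Y D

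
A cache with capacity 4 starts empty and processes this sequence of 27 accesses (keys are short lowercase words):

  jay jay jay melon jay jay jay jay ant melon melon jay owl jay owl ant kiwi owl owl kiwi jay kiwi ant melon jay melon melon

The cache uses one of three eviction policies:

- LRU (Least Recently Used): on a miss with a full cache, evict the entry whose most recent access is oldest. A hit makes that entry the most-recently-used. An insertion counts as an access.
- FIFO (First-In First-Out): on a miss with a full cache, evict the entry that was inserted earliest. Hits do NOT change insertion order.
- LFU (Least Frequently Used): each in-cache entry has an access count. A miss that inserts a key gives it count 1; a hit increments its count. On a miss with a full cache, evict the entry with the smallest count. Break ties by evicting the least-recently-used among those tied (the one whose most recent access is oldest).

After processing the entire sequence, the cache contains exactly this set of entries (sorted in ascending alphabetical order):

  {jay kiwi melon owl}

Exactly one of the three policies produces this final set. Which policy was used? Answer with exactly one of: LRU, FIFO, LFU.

Answer: FIFO

Derivation:
Simulating under each policy and comparing final sets:
  LRU: final set = {ant jay kiwi melon} -> differs
  FIFO: final set = {jay kiwi melon owl} -> MATCHES target
  LFU: final set = {ant jay kiwi melon} -> differs
Only FIFO produces the target set.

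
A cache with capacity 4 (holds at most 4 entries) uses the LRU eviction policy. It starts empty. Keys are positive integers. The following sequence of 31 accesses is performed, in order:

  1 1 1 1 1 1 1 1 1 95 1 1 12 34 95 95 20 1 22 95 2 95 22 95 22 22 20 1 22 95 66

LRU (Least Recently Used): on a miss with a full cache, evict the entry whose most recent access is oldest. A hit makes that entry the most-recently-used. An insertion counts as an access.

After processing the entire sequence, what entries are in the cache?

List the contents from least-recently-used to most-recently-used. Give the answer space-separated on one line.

Answer: 1 22 95 66

Derivation:
LRU simulation (capacity=4):
  1. access 1: MISS. Cache (LRU->MRU): [1]
  2. access 1: HIT. Cache (LRU->MRU): [1]
  3. access 1: HIT. Cache (LRU->MRU): [1]
  4. access 1: HIT. Cache (LRU->MRU): [1]
  5. access 1: HIT. Cache (LRU->MRU): [1]
  6. access 1: HIT. Cache (LRU->MRU): [1]
  7. access 1: HIT. Cache (LRU->MRU): [1]
  8. access 1: HIT. Cache (LRU->MRU): [1]
  9. access 1: HIT. Cache (LRU->MRU): [1]
  10. access 95: MISS. Cache (LRU->MRU): [1 95]
  11. access 1: HIT. Cache (LRU->MRU): [95 1]
  12. access 1: HIT. Cache (LRU->MRU): [95 1]
  13. access 12: MISS. Cache (LRU->MRU): [95 1 12]
  14. access 34: MISS. Cache (LRU->MRU): [95 1 12 34]
  15. access 95: HIT. Cache (LRU->MRU): [1 12 34 95]
  16. access 95: HIT. Cache (LRU->MRU): [1 12 34 95]
  17. access 20: MISS, evict 1. Cache (LRU->MRU): [12 34 95 20]
  18. access 1: MISS, evict 12. Cache (LRU->MRU): [34 95 20 1]
  19. access 22: MISS, evict 34. Cache (LRU->MRU): [95 20 1 22]
  20. access 95: HIT. Cache (LRU->MRU): [20 1 22 95]
  21. access 2: MISS, evict 20. Cache (LRU->MRU): [1 22 95 2]
  22. access 95: HIT. Cache (LRU->MRU): [1 22 2 95]
  23. access 22: HIT. Cache (LRU->MRU): [1 2 95 22]
  24. access 95: HIT. Cache (LRU->MRU): [1 2 22 95]
  25. access 22: HIT. Cache (LRU->MRU): [1 2 95 22]
  26. access 22: HIT. Cache (LRU->MRU): [1 2 95 22]
  27. access 20: MISS, evict 1. Cache (LRU->MRU): [2 95 22 20]
  28. access 1: MISS, evict 2. Cache (LRU->MRU): [95 22 20 1]
  29. access 22: HIT. Cache (LRU->MRU): [95 20 1 22]
  30. access 95: HIT. Cache (LRU->MRU): [20 1 22 95]
  31. access 66: MISS, evict 20. Cache (LRU->MRU): [1 22 95 66]
Total: 20 hits, 11 misses, 7 evictions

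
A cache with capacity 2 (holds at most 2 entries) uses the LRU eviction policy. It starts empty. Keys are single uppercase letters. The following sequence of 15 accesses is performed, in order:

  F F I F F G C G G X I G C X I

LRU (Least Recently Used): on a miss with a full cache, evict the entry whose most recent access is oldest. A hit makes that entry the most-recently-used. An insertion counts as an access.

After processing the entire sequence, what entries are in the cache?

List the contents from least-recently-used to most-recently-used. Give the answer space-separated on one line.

LRU simulation (capacity=2):
  1. access F: MISS. Cache (LRU->MRU): [F]
  2. access F: HIT. Cache (LRU->MRU): [F]
  3. access I: MISS. Cache (LRU->MRU): [F I]
  4. access F: HIT. Cache (LRU->MRU): [I F]
  5. access F: HIT. Cache (LRU->MRU): [I F]
  6. access G: MISS, evict I. Cache (LRU->MRU): [F G]
  7. access C: MISS, evict F. Cache (LRU->MRU): [G C]
  8. access G: HIT. Cache (LRU->MRU): [C G]
  9. access G: HIT. Cache (LRU->MRU): [C G]
  10. access X: MISS, evict C. Cache (LRU->MRU): [G X]
  11. access I: MISS, evict G. Cache (LRU->MRU): [X I]
  12. access G: MISS, evict X. Cache (LRU->MRU): [I G]
  13. access C: MISS, evict I. Cache (LRU->MRU): [G C]
  14. access X: MISS, evict G. Cache (LRU->MRU): [C X]
  15. access I: MISS, evict C. Cache (LRU->MRU): [X I]
Total: 5 hits, 10 misses, 8 evictions

Answer: X I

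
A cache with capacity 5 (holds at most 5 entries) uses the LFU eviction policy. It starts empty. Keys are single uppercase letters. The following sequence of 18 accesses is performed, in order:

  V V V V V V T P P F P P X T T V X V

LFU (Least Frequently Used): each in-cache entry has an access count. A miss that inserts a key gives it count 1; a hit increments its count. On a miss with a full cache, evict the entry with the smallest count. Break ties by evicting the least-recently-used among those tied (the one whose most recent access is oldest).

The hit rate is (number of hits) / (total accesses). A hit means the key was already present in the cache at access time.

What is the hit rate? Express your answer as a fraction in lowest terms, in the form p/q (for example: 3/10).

Answer: 13/18

Derivation:
LFU simulation (capacity=5):
  1. access V: MISS. Cache: [V(c=1)]
  2. access V: HIT, count now 2. Cache: [V(c=2)]
  3. access V: HIT, count now 3. Cache: [V(c=3)]
  4. access V: HIT, count now 4. Cache: [V(c=4)]
  5. access V: HIT, count now 5. Cache: [V(c=5)]
  6. access V: HIT, count now 6. Cache: [V(c=6)]
  7. access T: MISS. Cache: [T(c=1) V(c=6)]
  8. access P: MISS. Cache: [T(c=1) P(c=1) V(c=6)]
  9. access P: HIT, count now 2. Cache: [T(c=1) P(c=2) V(c=6)]
  10. access F: MISS. Cache: [T(c=1) F(c=1) P(c=2) V(c=6)]
  11. access P: HIT, count now 3. Cache: [T(c=1) F(c=1) P(c=3) V(c=6)]
  12. access P: HIT, count now 4. Cache: [T(c=1) F(c=1) P(c=4) V(c=6)]
  13. access X: MISS. Cache: [T(c=1) F(c=1) X(c=1) P(c=4) V(c=6)]
  14. access T: HIT, count now 2. Cache: [F(c=1) X(c=1) T(c=2) P(c=4) V(c=6)]
  15. access T: HIT, count now 3. Cache: [F(c=1) X(c=1) T(c=3) P(c=4) V(c=6)]
  16. access V: HIT, count now 7. Cache: [F(c=1) X(c=1) T(c=3) P(c=4) V(c=7)]
  17. access X: HIT, count now 2. Cache: [F(c=1) X(c=2) T(c=3) P(c=4) V(c=7)]
  18. access V: HIT, count now 8. Cache: [F(c=1) X(c=2) T(c=3) P(c=4) V(c=8)]
Total: 13 hits, 5 misses, 0 evictions

Hit rate = 13/18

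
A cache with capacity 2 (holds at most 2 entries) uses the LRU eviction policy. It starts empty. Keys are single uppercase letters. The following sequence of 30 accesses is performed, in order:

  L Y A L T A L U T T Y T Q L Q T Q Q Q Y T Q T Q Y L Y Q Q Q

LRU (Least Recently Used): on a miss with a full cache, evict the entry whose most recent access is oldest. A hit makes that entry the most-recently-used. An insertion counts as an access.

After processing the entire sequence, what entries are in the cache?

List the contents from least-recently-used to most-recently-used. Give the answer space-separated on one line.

Answer: Y Q

Derivation:
LRU simulation (capacity=2):
  1. access L: MISS. Cache (LRU->MRU): [L]
  2. access Y: MISS. Cache (LRU->MRU): [L Y]
  3. access A: MISS, evict L. Cache (LRU->MRU): [Y A]
  4. access L: MISS, evict Y. Cache (LRU->MRU): [A L]
  5. access T: MISS, evict A. Cache (LRU->MRU): [L T]
  6. access A: MISS, evict L. Cache (LRU->MRU): [T A]
  7. access L: MISS, evict T. Cache (LRU->MRU): [A L]
  8. access U: MISS, evict A. Cache (LRU->MRU): [L U]
  9. access T: MISS, evict L. Cache (LRU->MRU): [U T]
  10. access T: HIT. Cache (LRU->MRU): [U T]
  11. access Y: MISS, evict U. Cache (LRU->MRU): [T Y]
  12. access T: HIT. Cache (LRU->MRU): [Y T]
  13. access Q: MISS, evict Y. Cache (LRU->MRU): [T Q]
  14. access L: MISS, evict T. Cache (LRU->MRU): [Q L]
  15. access Q: HIT. Cache (LRU->MRU): [L Q]
  16. access T: MISS, evict L. Cache (LRU->MRU): [Q T]
  17. access Q: HIT. Cache (LRU->MRU): [T Q]
  18. access Q: HIT. Cache (LRU->MRU): [T Q]
  19. access Q: HIT. Cache (LRU->MRU): [T Q]
  20. access Y: MISS, evict T. Cache (LRU->MRU): [Q Y]
  21. access T: MISS, evict Q. Cache (LRU->MRU): [Y T]
  22. access Q: MISS, evict Y. Cache (LRU->MRU): [T Q]
  23. access T: HIT. Cache (LRU->MRU): [Q T]
  24. access Q: HIT. Cache (LRU->MRU): [T Q]
  25. access Y: MISS, evict T. Cache (LRU->MRU): [Q Y]
  26. access L: MISS, evict Q. Cache (LRU->MRU): [Y L]
  27. access Y: HIT. Cache (LRU->MRU): [L Y]
  28. access Q: MISS, evict L. Cache (LRU->MRU): [Y Q]
  29. access Q: HIT. Cache (LRU->MRU): [Y Q]
  30. access Q: HIT. Cache (LRU->MRU): [Y Q]
Total: 11 hits, 19 misses, 17 evictions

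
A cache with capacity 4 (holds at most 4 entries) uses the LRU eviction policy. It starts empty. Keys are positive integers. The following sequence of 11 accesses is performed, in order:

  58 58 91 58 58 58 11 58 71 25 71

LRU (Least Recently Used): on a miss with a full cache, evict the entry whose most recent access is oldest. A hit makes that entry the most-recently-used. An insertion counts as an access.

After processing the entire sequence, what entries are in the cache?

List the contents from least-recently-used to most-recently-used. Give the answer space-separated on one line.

Answer: 11 58 25 71

Derivation:
LRU simulation (capacity=4):
  1. access 58: MISS. Cache (LRU->MRU): [58]
  2. access 58: HIT. Cache (LRU->MRU): [58]
  3. access 91: MISS. Cache (LRU->MRU): [58 91]
  4. access 58: HIT. Cache (LRU->MRU): [91 58]
  5. access 58: HIT. Cache (LRU->MRU): [91 58]
  6. access 58: HIT. Cache (LRU->MRU): [91 58]
  7. access 11: MISS. Cache (LRU->MRU): [91 58 11]
  8. access 58: HIT. Cache (LRU->MRU): [91 11 58]
  9. access 71: MISS. Cache (LRU->MRU): [91 11 58 71]
  10. access 25: MISS, evict 91. Cache (LRU->MRU): [11 58 71 25]
  11. access 71: HIT. Cache (LRU->MRU): [11 58 25 71]
Total: 6 hits, 5 misses, 1 evictions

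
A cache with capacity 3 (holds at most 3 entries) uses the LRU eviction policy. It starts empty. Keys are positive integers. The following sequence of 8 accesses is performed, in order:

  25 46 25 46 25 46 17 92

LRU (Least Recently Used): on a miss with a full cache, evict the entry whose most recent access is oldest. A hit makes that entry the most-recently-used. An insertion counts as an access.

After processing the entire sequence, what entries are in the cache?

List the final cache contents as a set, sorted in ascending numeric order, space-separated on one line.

LRU simulation (capacity=3):
  1. access 25: MISS. Cache (LRU->MRU): [25]
  2. access 46: MISS. Cache (LRU->MRU): [25 46]
  3. access 25: HIT. Cache (LRU->MRU): [46 25]
  4. access 46: HIT. Cache (LRU->MRU): [25 46]
  5. access 25: HIT. Cache (LRU->MRU): [46 25]
  6. access 46: HIT. Cache (LRU->MRU): [25 46]
  7. access 17: MISS. Cache (LRU->MRU): [25 46 17]
  8. access 92: MISS, evict 25. Cache (LRU->MRU): [46 17 92]
Total: 4 hits, 4 misses, 1 evictions

Answer: 17 46 92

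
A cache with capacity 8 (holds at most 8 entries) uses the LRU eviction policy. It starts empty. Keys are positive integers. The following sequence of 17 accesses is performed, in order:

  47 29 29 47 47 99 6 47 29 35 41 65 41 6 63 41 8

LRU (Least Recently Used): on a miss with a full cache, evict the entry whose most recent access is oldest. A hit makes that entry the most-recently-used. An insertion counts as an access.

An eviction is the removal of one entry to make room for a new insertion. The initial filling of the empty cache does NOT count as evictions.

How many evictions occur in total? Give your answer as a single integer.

LRU simulation (capacity=8):
  1. access 47: MISS. Cache (LRU->MRU): [47]
  2. access 29: MISS. Cache (LRU->MRU): [47 29]
  3. access 29: HIT. Cache (LRU->MRU): [47 29]
  4. access 47: HIT. Cache (LRU->MRU): [29 47]
  5. access 47: HIT. Cache (LRU->MRU): [29 47]
  6. access 99: MISS. Cache (LRU->MRU): [29 47 99]
  7. access 6: MISS. Cache (LRU->MRU): [29 47 99 6]
  8. access 47: HIT. Cache (LRU->MRU): [29 99 6 47]
  9. access 29: HIT. Cache (LRU->MRU): [99 6 47 29]
  10. access 35: MISS. Cache (LRU->MRU): [99 6 47 29 35]
  11. access 41: MISS. Cache (LRU->MRU): [99 6 47 29 35 41]
  12. access 65: MISS. Cache (LRU->MRU): [99 6 47 29 35 41 65]
  13. access 41: HIT. Cache (LRU->MRU): [99 6 47 29 35 65 41]
  14. access 6: HIT. Cache (LRU->MRU): [99 47 29 35 65 41 6]
  15. access 63: MISS. Cache (LRU->MRU): [99 47 29 35 65 41 6 63]
  16. access 41: HIT. Cache (LRU->MRU): [99 47 29 35 65 6 63 41]
  17. access 8: MISS, evict 99. Cache (LRU->MRU): [47 29 35 65 6 63 41 8]
Total: 8 hits, 9 misses, 1 evictions

Answer: 1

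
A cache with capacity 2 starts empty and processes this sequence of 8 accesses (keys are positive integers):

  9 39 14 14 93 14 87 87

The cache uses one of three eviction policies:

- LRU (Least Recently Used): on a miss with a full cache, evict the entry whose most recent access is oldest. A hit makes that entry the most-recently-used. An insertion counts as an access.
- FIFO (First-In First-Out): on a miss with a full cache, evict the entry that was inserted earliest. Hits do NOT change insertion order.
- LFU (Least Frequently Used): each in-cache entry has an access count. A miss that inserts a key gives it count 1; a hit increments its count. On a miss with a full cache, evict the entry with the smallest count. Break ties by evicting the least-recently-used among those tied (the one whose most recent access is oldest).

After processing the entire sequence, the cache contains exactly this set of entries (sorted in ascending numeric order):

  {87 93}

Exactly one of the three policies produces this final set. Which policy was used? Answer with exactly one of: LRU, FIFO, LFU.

Simulating under each policy and comparing final sets:
  LRU: final set = {14 87} -> differs
  FIFO: final set = {87 93} -> MATCHES target
  LFU: final set = {14 87} -> differs
Only FIFO produces the target set.

Answer: FIFO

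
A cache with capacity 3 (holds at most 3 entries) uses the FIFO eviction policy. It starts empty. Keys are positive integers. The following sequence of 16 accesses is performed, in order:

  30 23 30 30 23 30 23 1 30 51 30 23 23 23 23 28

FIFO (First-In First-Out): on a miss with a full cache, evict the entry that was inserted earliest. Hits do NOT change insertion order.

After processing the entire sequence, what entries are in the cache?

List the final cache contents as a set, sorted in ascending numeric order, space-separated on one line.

Answer: 23 28 30

Derivation:
FIFO simulation (capacity=3):
  1. access 30: MISS. Cache (old->new): [30]
  2. access 23: MISS. Cache (old->new): [30 23]
  3. access 30: HIT. Cache (old->new): [30 23]
  4. access 30: HIT. Cache (old->new): [30 23]
  5. access 23: HIT. Cache (old->new): [30 23]
  6. access 30: HIT. Cache (old->new): [30 23]
  7. access 23: HIT. Cache (old->new): [30 23]
  8. access 1: MISS. Cache (old->new): [30 23 1]
  9. access 30: HIT. Cache (old->new): [30 23 1]
  10. access 51: MISS, evict 30. Cache (old->new): [23 1 51]
  11. access 30: MISS, evict 23. Cache (old->new): [1 51 30]
  12. access 23: MISS, evict 1. Cache (old->new): [51 30 23]
  13. access 23: HIT. Cache (old->new): [51 30 23]
  14. access 23: HIT. Cache (old->new): [51 30 23]
  15. access 23: HIT. Cache (old->new): [51 30 23]
  16. access 28: MISS, evict 51. Cache (old->new): [30 23 28]
Total: 9 hits, 7 misses, 4 evictions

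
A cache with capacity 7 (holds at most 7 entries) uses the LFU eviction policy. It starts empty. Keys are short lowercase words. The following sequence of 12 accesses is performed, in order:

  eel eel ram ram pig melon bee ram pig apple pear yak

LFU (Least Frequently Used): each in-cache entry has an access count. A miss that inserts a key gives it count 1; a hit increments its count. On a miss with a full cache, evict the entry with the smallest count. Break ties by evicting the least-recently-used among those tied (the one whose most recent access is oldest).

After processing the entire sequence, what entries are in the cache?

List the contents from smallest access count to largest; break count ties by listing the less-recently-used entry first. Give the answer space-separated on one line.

LFU simulation (capacity=7):
  1. access eel: MISS. Cache: [eel(c=1)]
  2. access eel: HIT, count now 2. Cache: [eel(c=2)]
  3. access ram: MISS. Cache: [ram(c=1) eel(c=2)]
  4. access ram: HIT, count now 2. Cache: [eel(c=2) ram(c=2)]
  5. access pig: MISS. Cache: [pig(c=1) eel(c=2) ram(c=2)]
  6. access melon: MISS. Cache: [pig(c=1) melon(c=1) eel(c=2) ram(c=2)]
  7. access bee: MISS. Cache: [pig(c=1) melon(c=1) bee(c=1) eel(c=2) ram(c=2)]
  8. access ram: HIT, count now 3. Cache: [pig(c=1) melon(c=1) bee(c=1) eel(c=2) ram(c=3)]
  9. access pig: HIT, count now 2. Cache: [melon(c=1) bee(c=1) eel(c=2) pig(c=2) ram(c=3)]
  10. access apple: MISS. Cache: [melon(c=1) bee(c=1) apple(c=1) eel(c=2) pig(c=2) ram(c=3)]
  11. access pear: MISS. Cache: [melon(c=1) bee(c=1) apple(c=1) pear(c=1) eel(c=2) pig(c=2) ram(c=3)]
  12. access yak: MISS, evict melon(c=1). Cache: [bee(c=1) apple(c=1) pear(c=1) yak(c=1) eel(c=2) pig(c=2) ram(c=3)]
Total: 4 hits, 8 misses, 1 evictions

Answer: bee apple pear yak eel pig ram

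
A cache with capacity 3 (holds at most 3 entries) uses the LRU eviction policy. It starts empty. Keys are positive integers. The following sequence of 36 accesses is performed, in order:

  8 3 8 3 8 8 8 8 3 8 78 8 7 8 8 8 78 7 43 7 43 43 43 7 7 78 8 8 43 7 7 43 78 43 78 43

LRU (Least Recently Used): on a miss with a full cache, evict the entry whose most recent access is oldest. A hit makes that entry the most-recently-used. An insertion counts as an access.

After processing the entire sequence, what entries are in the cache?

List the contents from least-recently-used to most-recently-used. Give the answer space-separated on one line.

Answer: 7 78 43

Derivation:
LRU simulation (capacity=3):
  1. access 8: MISS. Cache (LRU->MRU): [8]
  2. access 3: MISS. Cache (LRU->MRU): [8 3]
  3. access 8: HIT. Cache (LRU->MRU): [3 8]
  4. access 3: HIT. Cache (LRU->MRU): [8 3]
  5. access 8: HIT. Cache (LRU->MRU): [3 8]
  6. access 8: HIT. Cache (LRU->MRU): [3 8]
  7. access 8: HIT. Cache (LRU->MRU): [3 8]
  8. access 8: HIT. Cache (LRU->MRU): [3 8]
  9. access 3: HIT. Cache (LRU->MRU): [8 3]
  10. access 8: HIT. Cache (LRU->MRU): [3 8]
  11. access 78: MISS. Cache (LRU->MRU): [3 8 78]
  12. access 8: HIT. Cache (LRU->MRU): [3 78 8]
  13. access 7: MISS, evict 3. Cache (LRU->MRU): [78 8 7]
  14. access 8: HIT. Cache (LRU->MRU): [78 7 8]
  15. access 8: HIT. Cache (LRU->MRU): [78 7 8]
  16. access 8: HIT. Cache (LRU->MRU): [78 7 8]
  17. access 78: HIT. Cache (LRU->MRU): [7 8 78]
  18. access 7: HIT. Cache (LRU->MRU): [8 78 7]
  19. access 43: MISS, evict 8. Cache (LRU->MRU): [78 7 43]
  20. access 7: HIT. Cache (LRU->MRU): [78 43 7]
  21. access 43: HIT. Cache (LRU->MRU): [78 7 43]
  22. access 43: HIT. Cache (LRU->MRU): [78 7 43]
  23. access 43: HIT. Cache (LRU->MRU): [78 7 43]
  24. access 7: HIT. Cache (LRU->MRU): [78 43 7]
  25. access 7: HIT. Cache (LRU->MRU): [78 43 7]
  26. access 78: HIT. Cache (LRU->MRU): [43 7 78]
  27. access 8: MISS, evict 43. Cache (LRU->MRU): [7 78 8]
  28. access 8: HIT. Cache (LRU->MRU): [7 78 8]
  29. access 43: MISS, evict 7. Cache (LRU->MRU): [78 8 43]
  30. access 7: MISS, evict 78. Cache (LRU->MRU): [8 43 7]
  31. access 7: HIT. Cache (LRU->MRU): [8 43 7]
  32. access 43: HIT. Cache (LRU->MRU): [8 7 43]
  33. access 78: MISS, evict 8. Cache (LRU->MRU): [7 43 78]
  34. access 43: HIT. Cache (LRU->MRU): [7 78 43]
  35. access 78: HIT. Cache (LRU->MRU): [7 43 78]
  36. access 43: HIT. Cache (LRU->MRU): [7 78 43]
Total: 27 hits, 9 misses, 6 evictions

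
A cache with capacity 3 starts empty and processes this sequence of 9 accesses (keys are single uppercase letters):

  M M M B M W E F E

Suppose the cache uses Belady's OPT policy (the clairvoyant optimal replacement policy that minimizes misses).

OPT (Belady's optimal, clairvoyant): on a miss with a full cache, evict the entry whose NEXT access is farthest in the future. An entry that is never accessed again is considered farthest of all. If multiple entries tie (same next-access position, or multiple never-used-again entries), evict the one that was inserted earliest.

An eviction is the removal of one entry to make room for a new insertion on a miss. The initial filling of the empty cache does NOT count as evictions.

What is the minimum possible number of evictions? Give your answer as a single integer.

Answer: 2

Derivation:
OPT (Belady) simulation (capacity=3):
  1. access M: MISS. Cache: [M]
  2. access M: HIT. Next use of M: step 3. Cache: [M]
  3. access M: HIT. Next use of M: step 5. Cache: [M]
  4. access B: MISS. Cache: [M B]
  5. access M: HIT. Next use of M: never. Cache: [M B]
  6. access W: MISS. Cache: [M B W]
  7. access E: MISS, evict M (next use: never). Cache: [B W E]
  8. access F: MISS, evict B (next use: never). Cache: [W E F]
  9. access E: HIT. Next use of E: never. Cache: [W E F]
Total: 4 hits, 5 misses, 2 evictions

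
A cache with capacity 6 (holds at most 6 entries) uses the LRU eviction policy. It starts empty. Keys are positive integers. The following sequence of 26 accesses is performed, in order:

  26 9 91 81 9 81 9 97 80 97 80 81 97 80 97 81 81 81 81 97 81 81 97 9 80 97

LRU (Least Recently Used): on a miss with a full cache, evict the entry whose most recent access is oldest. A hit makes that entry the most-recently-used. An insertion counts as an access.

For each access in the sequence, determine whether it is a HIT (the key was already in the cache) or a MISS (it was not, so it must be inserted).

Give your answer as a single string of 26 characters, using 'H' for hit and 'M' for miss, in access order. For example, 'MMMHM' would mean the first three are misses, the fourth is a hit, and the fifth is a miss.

Answer: MMMMHHHMMHHHHHHHHHHHHHHHHH

Derivation:
LRU simulation (capacity=6):
  1. access 26: MISS. Cache (LRU->MRU): [26]
  2. access 9: MISS. Cache (LRU->MRU): [26 9]
  3. access 91: MISS. Cache (LRU->MRU): [26 9 91]
  4. access 81: MISS. Cache (LRU->MRU): [26 9 91 81]
  5. access 9: HIT. Cache (LRU->MRU): [26 91 81 9]
  6. access 81: HIT. Cache (LRU->MRU): [26 91 9 81]
  7. access 9: HIT. Cache (LRU->MRU): [26 91 81 9]
  8. access 97: MISS. Cache (LRU->MRU): [26 91 81 9 97]
  9. access 80: MISS. Cache (LRU->MRU): [26 91 81 9 97 80]
  10. access 97: HIT. Cache (LRU->MRU): [26 91 81 9 80 97]
  11. access 80: HIT. Cache (LRU->MRU): [26 91 81 9 97 80]
  12. access 81: HIT. Cache (LRU->MRU): [26 91 9 97 80 81]
  13. access 97: HIT. Cache (LRU->MRU): [26 91 9 80 81 97]
  14. access 80: HIT. Cache (LRU->MRU): [26 91 9 81 97 80]
  15. access 97: HIT. Cache (LRU->MRU): [26 91 9 81 80 97]
  16. access 81: HIT. Cache (LRU->MRU): [26 91 9 80 97 81]
  17. access 81: HIT. Cache (LRU->MRU): [26 91 9 80 97 81]
  18. access 81: HIT. Cache (LRU->MRU): [26 91 9 80 97 81]
  19. access 81: HIT. Cache (LRU->MRU): [26 91 9 80 97 81]
  20. access 97: HIT. Cache (LRU->MRU): [26 91 9 80 81 97]
  21. access 81: HIT. Cache (LRU->MRU): [26 91 9 80 97 81]
  22. access 81: HIT. Cache (LRU->MRU): [26 91 9 80 97 81]
  23. access 97: HIT. Cache (LRU->MRU): [26 91 9 80 81 97]
  24. access 9: HIT. Cache (LRU->MRU): [26 91 80 81 97 9]
  25. access 80: HIT. Cache (LRU->MRU): [26 91 81 97 9 80]
  26. access 97: HIT. Cache (LRU->MRU): [26 91 81 9 80 97]
Total: 20 hits, 6 misses, 0 evictions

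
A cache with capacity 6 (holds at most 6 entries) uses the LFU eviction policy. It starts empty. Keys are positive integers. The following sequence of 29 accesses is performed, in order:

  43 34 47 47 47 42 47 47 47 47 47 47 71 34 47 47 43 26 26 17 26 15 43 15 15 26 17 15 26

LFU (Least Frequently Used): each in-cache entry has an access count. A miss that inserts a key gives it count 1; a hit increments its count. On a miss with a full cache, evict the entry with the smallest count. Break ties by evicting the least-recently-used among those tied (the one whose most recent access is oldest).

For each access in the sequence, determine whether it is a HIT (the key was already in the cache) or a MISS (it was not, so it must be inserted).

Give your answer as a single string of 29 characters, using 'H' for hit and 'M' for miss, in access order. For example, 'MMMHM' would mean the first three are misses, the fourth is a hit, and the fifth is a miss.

LFU simulation (capacity=6):
  1. access 43: MISS. Cache: [43(c=1)]
  2. access 34: MISS. Cache: [43(c=1) 34(c=1)]
  3. access 47: MISS. Cache: [43(c=1) 34(c=1) 47(c=1)]
  4. access 47: HIT, count now 2. Cache: [43(c=1) 34(c=1) 47(c=2)]
  5. access 47: HIT, count now 3. Cache: [43(c=1) 34(c=1) 47(c=3)]
  6. access 42: MISS. Cache: [43(c=1) 34(c=1) 42(c=1) 47(c=3)]
  7. access 47: HIT, count now 4. Cache: [43(c=1) 34(c=1) 42(c=1) 47(c=4)]
  8. access 47: HIT, count now 5. Cache: [43(c=1) 34(c=1) 42(c=1) 47(c=5)]
  9. access 47: HIT, count now 6. Cache: [43(c=1) 34(c=1) 42(c=1) 47(c=6)]
  10. access 47: HIT, count now 7. Cache: [43(c=1) 34(c=1) 42(c=1) 47(c=7)]
  11. access 47: HIT, count now 8. Cache: [43(c=1) 34(c=1) 42(c=1) 47(c=8)]
  12. access 47: HIT, count now 9. Cache: [43(c=1) 34(c=1) 42(c=1) 47(c=9)]
  13. access 71: MISS. Cache: [43(c=1) 34(c=1) 42(c=1) 71(c=1) 47(c=9)]
  14. access 34: HIT, count now 2. Cache: [43(c=1) 42(c=1) 71(c=1) 34(c=2) 47(c=9)]
  15. access 47: HIT, count now 10. Cache: [43(c=1) 42(c=1) 71(c=1) 34(c=2) 47(c=10)]
  16. access 47: HIT, count now 11. Cache: [43(c=1) 42(c=1) 71(c=1) 34(c=2) 47(c=11)]
  17. access 43: HIT, count now 2. Cache: [42(c=1) 71(c=1) 34(c=2) 43(c=2) 47(c=11)]
  18. access 26: MISS. Cache: [42(c=1) 71(c=1) 26(c=1) 34(c=2) 43(c=2) 47(c=11)]
  19. access 26: HIT, count now 2. Cache: [42(c=1) 71(c=1) 34(c=2) 43(c=2) 26(c=2) 47(c=11)]
  20. access 17: MISS, evict 42(c=1). Cache: [71(c=1) 17(c=1) 34(c=2) 43(c=2) 26(c=2) 47(c=11)]
  21. access 26: HIT, count now 3. Cache: [71(c=1) 17(c=1) 34(c=2) 43(c=2) 26(c=3) 47(c=11)]
  22. access 15: MISS, evict 71(c=1). Cache: [17(c=1) 15(c=1) 34(c=2) 43(c=2) 26(c=3) 47(c=11)]
  23. access 43: HIT, count now 3. Cache: [17(c=1) 15(c=1) 34(c=2) 26(c=3) 43(c=3) 47(c=11)]
  24. access 15: HIT, count now 2. Cache: [17(c=1) 34(c=2) 15(c=2) 26(c=3) 43(c=3) 47(c=11)]
  25. access 15: HIT, count now 3. Cache: [17(c=1) 34(c=2) 26(c=3) 43(c=3) 15(c=3) 47(c=11)]
  26. access 26: HIT, count now 4. Cache: [17(c=1) 34(c=2) 43(c=3) 15(c=3) 26(c=4) 47(c=11)]
  27. access 17: HIT, count now 2. Cache: [34(c=2) 17(c=2) 43(c=3) 15(c=3) 26(c=4) 47(c=11)]
  28. access 15: HIT, count now 4. Cache: [34(c=2) 17(c=2) 43(c=3) 26(c=4) 15(c=4) 47(c=11)]
  29. access 26: HIT, count now 5. Cache: [34(c=2) 17(c=2) 43(c=3) 15(c=4) 26(c=5) 47(c=11)]
Total: 21 hits, 8 misses, 2 evictions

Answer: MMMHHMHHHHHHMHHHHMHMHMHHHHHHH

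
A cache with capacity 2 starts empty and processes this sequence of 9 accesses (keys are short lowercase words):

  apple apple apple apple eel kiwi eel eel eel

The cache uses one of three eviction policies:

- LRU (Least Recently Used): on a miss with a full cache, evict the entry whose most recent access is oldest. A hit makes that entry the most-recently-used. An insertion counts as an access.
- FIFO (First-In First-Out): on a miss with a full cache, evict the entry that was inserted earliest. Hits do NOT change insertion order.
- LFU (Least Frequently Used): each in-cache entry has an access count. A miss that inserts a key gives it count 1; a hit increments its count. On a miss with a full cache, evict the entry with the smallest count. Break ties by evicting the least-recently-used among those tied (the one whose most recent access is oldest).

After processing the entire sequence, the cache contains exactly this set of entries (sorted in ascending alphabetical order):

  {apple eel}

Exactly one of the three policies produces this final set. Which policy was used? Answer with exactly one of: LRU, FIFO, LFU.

Answer: LFU

Derivation:
Simulating under each policy and comparing final sets:
  LRU: final set = {eel kiwi} -> differs
  FIFO: final set = {eel kiwi} -> differs
  LFU: final set = {apple eel} -> MATCHES target
Only LFU produces the target set.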